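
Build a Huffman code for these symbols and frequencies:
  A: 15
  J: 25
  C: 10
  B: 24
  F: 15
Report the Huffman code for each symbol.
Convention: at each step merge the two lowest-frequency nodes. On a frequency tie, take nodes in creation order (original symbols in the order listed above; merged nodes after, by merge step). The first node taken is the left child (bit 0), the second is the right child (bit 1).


Huffman tree construction:
Step 1: Merge C(10) + A(15) = 25
Step 2: Merge F(15) + B(24) = 39
Step 3: Merge J(25) + (C+A)(25) = 50
Step 4: Merge (F+B)(39) + (J+(C+A))(50) = 89
Read each symbol's code off the tree from the root (left child = 0, right child = 1).

Codes:
  A: 111 (length 3)
  J: 10 (length 2)
  C: 110 (length 3)
  B: 01 (length 2)
  F: 00 (length 2)
Average code length: 203/89 = 2.2809 bits/symbol


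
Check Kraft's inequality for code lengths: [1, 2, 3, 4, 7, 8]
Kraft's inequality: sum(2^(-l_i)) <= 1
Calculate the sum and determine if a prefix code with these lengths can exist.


Sum = 2^(-1) + 2^(-2) + 2^(-3) + 2^(-4) + 2^(-7) + 2^(-8)
    = 0.5 + 0.25 + 0.125 + 0.0625 + 0.0078125 + 0.00390625
    = 243/256 = 0.94921875
Since 0.94921875 <= 1, Kraft's inequality IS satisfied.
A prefix code with these lengths CAN exist.

Kraft sum = 0.94921875. Satisfied.


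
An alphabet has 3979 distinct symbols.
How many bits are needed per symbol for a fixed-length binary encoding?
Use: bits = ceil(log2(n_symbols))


log2(3979) = 11.9582
Bracket: 2^11 = 2048 < 3979 <= 2^12 = 4096
So ceil(log2(3979)) = 12

bits = ceil(log2(3979)) = ceil(11.9582) = 12 bits


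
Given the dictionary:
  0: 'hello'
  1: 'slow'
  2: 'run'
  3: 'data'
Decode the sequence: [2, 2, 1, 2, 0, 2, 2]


Look up each index in the dictionary:
  2 -> 'run'
  2 -> 'run'
  1 -> 'slow'
  2 -> 'run'
  0 -> 'hello'
  2 -> 'run'
  2 -> 'run'

Decoded: "run run slow run hello run run"


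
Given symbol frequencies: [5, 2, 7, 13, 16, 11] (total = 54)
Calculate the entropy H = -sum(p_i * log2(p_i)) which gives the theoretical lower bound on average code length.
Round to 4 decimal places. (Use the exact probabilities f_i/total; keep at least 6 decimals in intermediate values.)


Per-symbol terms -p_i * log2(p_i) with p_i = f_i/54:
  p = 5/54 = 0.092593: log2(p) = -3.432959, -p*log2(p) = 0.317867
  p = 2/54 = 0.037037: log2(p) = -4.754888, -p*log2(p) = 0.176107
  p = 7/54 = 0.129630: log2(p) = -2.947533, -p*log2(p) = 0.382088
  p = 13/54 = 0.240741: log2(p) = -2.054448, -p*log2(p) = 0.494589
  p = 16/54 = 0.296296: log2(p) = -1.754888, -p*log2(p) = 0.519967
  p = 11/54 = 0.203704: log2(p) = -2.295456, -p*log2(p) = 0.467593
H = 0.317867 + 0.176107 + 0.382088 + 0.494589 + 0.519967 + 0.467593 = 2.358211

H = 2.3582 bits/symbol


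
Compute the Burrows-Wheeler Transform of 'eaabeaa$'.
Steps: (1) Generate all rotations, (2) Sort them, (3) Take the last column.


Rotations (sorted):
  0: $eaabeaa -> last char: a
  1: a$eaabea -> last char: a
  2: aa$eaabe -> last char: e
  3: aabeaa$e -> last char: e
  4: abeaa$ea -> last char: a
  5: beaa$eaa -> last char: a
  6: eaa$eaab -> last char: b
  7: eaabeaa$ -> last char: $


BWT = aaeeaab$


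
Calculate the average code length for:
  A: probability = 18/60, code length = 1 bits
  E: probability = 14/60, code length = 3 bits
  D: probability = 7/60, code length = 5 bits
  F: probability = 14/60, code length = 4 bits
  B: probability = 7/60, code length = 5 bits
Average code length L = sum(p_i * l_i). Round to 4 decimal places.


Weighted contributions p_i * l_i:
  A: (18/60) * 1 = 18/60
  E: (14/60) * 3 = 42/60
  D: (7/60) * 5 = 35/60
  F: (14/60) * 4 = 56/60
  B: (7/60) * 5 = 35/60
Sum = (18 + 42 + 35 + 56 + 35)/60 = 186/60

L = 186/60 = 3.1000 bits/symbol


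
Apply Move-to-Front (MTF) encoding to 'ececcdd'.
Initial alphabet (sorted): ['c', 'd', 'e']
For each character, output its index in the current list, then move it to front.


MTF encoding:
'e': index 2 in ['c', 'd', 'e'] -> ['e', 'c', 'd']
'c': index 1 in ['e', 'c', 'd'] -> ['c', 'e', 'd']
'e': index 1 in ['c', 'e', 'd'] -> ['e', 'c', 'd']
'c': index 1 in ['e', 'c', 'd'] -> ['c', 'e', 'd']
'c': index 0 in ['c', 'e', 'd'] -> ['c', 'e', 'd']
'd': index 2 in ['c', 'e', 'd'] -> ['d', 'c', 'e']
'd': index 0 in ['d', 'c', 'e'] -> ['d', 'c', 'e']


Output: [2, 1, 1, 1, 0, 2, 0]


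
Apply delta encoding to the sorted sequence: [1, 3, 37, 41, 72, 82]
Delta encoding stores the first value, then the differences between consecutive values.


First value: 1
Deltas:
  3 - 1 = 2
  37 - 3 = 34
  41 - 37 = 4
  72 - 41 = 31
  82 - 72 = 10


Delta encoded: [1, 2, 34, 4, 31, 10]


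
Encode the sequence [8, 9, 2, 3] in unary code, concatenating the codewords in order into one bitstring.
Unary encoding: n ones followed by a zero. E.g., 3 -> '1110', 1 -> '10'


Encode each number as n ones followed by a terminating 0:
  8 -> 111111110 (9 bits)
  9 -> 1111111110 (10 bits)
  2 -> 110 (3 bits)
  3 -> 1110 (4 bits)
Total length = 9 + 10 + 3 + 4 = 26 bits.

Unary([8, 9, 2, 3]) = 11111111011111111101101110 (26 bits)


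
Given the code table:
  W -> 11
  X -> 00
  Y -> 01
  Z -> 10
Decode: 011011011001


Decoding:
01 -> Y
10 -> Z
11 -> W
01 -> Y
10 -> Z
01 -> Y


Result: YZWYZY


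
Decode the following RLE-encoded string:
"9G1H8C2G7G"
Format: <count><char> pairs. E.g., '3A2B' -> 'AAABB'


Expanding each <count><char> pair:
  9G -> 'GGGGGGGGG'
  1H -> 'H'
  8C -> 'CCCCCCCC'
  2G -> 'GG'
  7G -> 'GGGGGGG'

Decoded = GGGGGGGGGHCCCCCCCCGGGGGGGGG


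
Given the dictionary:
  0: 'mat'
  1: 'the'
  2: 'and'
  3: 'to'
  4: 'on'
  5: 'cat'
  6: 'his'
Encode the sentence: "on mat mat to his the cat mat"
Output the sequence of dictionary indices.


Look up each word in the dictionary:
  'on' -> 4
  'mat' -> 0
  'mat' -> 0
  'to' -> 3
  'his' -> 6
  'the' -> 1
  'cat' -> 5
  'mat' -> 0

Encoded: [4, 0, 0, 3, 6, 1, 5, 0]


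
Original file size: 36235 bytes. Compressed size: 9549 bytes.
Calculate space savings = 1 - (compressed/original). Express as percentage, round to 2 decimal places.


ratio = compressed/original = 9549/36235 = 0.26353
savings = 1 - ratio = 1 - 0.26353 = 0.73647
as a percentage: 0.73647 * 100 = 73.65%

Space savings = 1 - 9549/36235 = 73.65%


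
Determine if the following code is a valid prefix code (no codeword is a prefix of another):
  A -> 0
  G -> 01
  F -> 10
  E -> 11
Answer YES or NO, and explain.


Checking each pair (does one codeword prefix another?):
  A='0' vs G='01': prefix -- VIOLATION

NO -- this is NOT a valid prefix code. A (0) is a prefix of G (01).


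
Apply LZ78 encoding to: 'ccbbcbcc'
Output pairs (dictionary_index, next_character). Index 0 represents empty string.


LZ78 encoding steps:
Dictionary: {0: ''}
Step 1: w='' (idx 0), next='c' -> output (0, 'c'), add 'c' as idx 1
Step 2: w='c' (idx 1), next='b' -> output (1, 'b'), add 'cb' as idx 2
Step 3: w='' (idx 0), next='b' -> output (0, 'b'), add 'b' as idx 3
Step 4: w='cb' (idx 2), next='c' -> output (2, 'c'), add 'cbc' as idx 4
Step 5: w='c' (idx 1), end of input -> output (1, '')


Encoded: [(0, 'c'), (1, 'b'), (0, 'b'), (2, 'c'), (1, '')]


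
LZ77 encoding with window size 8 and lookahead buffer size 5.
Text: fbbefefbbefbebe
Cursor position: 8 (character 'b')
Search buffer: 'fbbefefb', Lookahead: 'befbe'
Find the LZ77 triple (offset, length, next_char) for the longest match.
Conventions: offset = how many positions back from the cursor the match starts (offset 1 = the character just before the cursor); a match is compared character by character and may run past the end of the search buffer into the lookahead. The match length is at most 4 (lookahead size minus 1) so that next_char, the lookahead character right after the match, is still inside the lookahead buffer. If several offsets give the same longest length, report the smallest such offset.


Try each offset into the search buffer:
  offset=1 (pos 7, char 'b'): match length 1
  offset=2 (pos 6, char 'f'): match length 0
  offset=3 (pos 5, char 'e'): match length 0
  offset=4 (pos 4, char 'f'): match length 0
  offset=5 (pos 3, char 'e'): match length 0
  offset=6 (pos 2, char 'b'): match length 3
  offset=7 (pos 1, char 'b'): match length 1
  offset=8 (pos 0, char 'f'): match length 0
Longest match has length 3 at offset 6.
next_char = character at position 8 + 3 = 11 -> 'b'

Best match: offset=6, length=3 (matching 'bef' starting at position 2)
LZ77 triple: (6, 3, 'b')


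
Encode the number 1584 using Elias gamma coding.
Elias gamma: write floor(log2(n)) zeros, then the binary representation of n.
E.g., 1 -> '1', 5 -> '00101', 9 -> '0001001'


num_bits = floor(log2(1584)) + 1 = 11
leading_zeros = num_bits - 1 = 10
binary(1584) = 11000110000

Elias gamma(1584) = '0000000000' + '11000110000' = 000000000011000110000 (21 bits)


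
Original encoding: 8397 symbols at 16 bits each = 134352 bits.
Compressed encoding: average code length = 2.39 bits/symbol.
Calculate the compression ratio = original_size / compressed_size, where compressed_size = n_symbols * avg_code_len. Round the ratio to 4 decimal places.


original_size = n_symbols * orig_bits = 8397 * 16 = 134352 bits
compressed_size = n_symbols * avg_code_len = 8397 * 2.39 = 20068.83 bits
ratio = original_size / compressed_size = 134352 / 20068.83 = 6.6946

Compression ratio = 6.6946


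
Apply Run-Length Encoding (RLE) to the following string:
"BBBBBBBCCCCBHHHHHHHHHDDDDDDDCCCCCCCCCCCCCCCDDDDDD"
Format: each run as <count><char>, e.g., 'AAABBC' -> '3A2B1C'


Scanning runs left to right:
  i=0: run of 'B' x 7 -> '7B'
  i=7: run of 'C' x 4 -> '4C'
  i=11: run of 'B' x 1 -> '1B'
  i=12: run of 'H' x 9 -> '9H'
  i=21: run of 'D' x 7 -> '7D'
  i=28: run of 'C' x 15 -> '15C'
  i=43: run of 'D' x 6 -> '6D'

RLE = 7B4C1B9H7D15C6D


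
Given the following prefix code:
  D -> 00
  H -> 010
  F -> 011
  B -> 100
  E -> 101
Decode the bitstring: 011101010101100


Decoding step by step:
Bits 011 -> F
Bits 101 -> E
Bits 010 -> H
Bits 101 -> E
Bits 100 -> B


Decoded message: FEHEB


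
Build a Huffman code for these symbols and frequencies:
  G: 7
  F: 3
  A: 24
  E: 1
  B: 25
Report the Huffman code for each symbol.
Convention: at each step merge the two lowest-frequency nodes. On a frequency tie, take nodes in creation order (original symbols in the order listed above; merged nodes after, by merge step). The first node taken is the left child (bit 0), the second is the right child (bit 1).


Huffman tree construction:
Step 1: Merge E(1) + F(3) = 4
Step 2: Merge (E+F)(4) + G(7) = 11
Step 3: Merge ((E+F)+G)(11) + A(24) = 35
Step 4: Merge B(25) + (((E+F)+G)+A)(35) = 60
Read each symbol's code off the tree from the root (left child = 0, right child = 1).

Codes:
  G: 101 (length 3)
  F: 1001 (length 4)
  A: 11 (length 2)
  E: 1000 (length 4)
  B: 0 (length 1)
Average code length: 110/60 = 1.8333 bits/symbol


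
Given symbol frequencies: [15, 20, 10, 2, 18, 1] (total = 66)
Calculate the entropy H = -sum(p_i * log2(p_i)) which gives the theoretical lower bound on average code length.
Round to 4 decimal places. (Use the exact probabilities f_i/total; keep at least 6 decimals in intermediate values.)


Per-symbol terms -p_i * log2(p_i) with p_i = f_i/66:
  p = 15/66 = 0.227273: log2(p) = -2.137504, -p*log2(p) = 0.485796
  p = 20/66 = 0.303030: log2(p) = -1.722466, -p*log2(p) = 0.521959
  p = 10/66 = 0.151515: log2(p) = -2.722466, -p*log2(p) = 0.412495
  p = 2/66 = 0.030303: log2(p) = -5.044394, -p*log2(p) = 0.152860
  p = 18/66 = 0.272727: log2(p) = -1.874469, -p*log2(p) = 0.511219
  p = 1/66 = 0.015152: log2(p) = -6.044394, -p*log2(p) = 0.091582
H = 0.485796 + 0.521959 + 0.412495 + 0.152860 + 0.511219 + 0.091582 = 2.175911

H = 2.1759 bits/symbol


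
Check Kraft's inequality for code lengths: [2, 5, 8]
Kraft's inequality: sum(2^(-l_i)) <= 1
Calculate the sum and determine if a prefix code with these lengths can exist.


Sum = 2^(-2) + 2^(-5) + 2^(-8)
    = 0.25 + 0.03125 + 0.00390625
    = 73/256 = 0.28515625
Since 0.28515625 <= 1, Kraft's inequality IS satisfied.
A prefix code with these lengths CAN exist.

Kraft sum = 0.28515625. Satisfied.


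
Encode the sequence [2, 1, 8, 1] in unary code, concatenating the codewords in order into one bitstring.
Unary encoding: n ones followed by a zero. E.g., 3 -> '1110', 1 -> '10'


Encode each number as n ones followed by a terminating 0:
  2 -> 110 (3 bits)
  1 -> 10 (2 bits)
  8 -> 111111110 (9 bits)
  1 -> 10 (2 bits)
Total length = 3 + 2 + 9 + 2 = 16 bits.

Unary([2, 1, 8, 1]) = 1101011111111010 (16 bits)


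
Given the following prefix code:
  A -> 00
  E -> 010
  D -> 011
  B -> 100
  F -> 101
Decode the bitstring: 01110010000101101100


Decoding step by step:
Bits 011 -> D
Bits 100 -> B
Bits 100 -> B
Bits 00 -> A
Bits 101 -> F
Bits 101 -> F
Bits 100 -> B


Decoded message: DBBAFFB


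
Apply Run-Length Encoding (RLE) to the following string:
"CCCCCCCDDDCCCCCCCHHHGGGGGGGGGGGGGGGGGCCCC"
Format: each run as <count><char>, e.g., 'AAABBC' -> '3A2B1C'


Scanning runs left to right:
  i=0: run of 'C' x 7 -> '7C'
  i=7: run of 'D' x 3 -> '3D'
  i=10: run of 'C' x 7 -> '7C'
  i=17: run of 'H' x 3 -> '3H'
  i=20: run of 'G' x 17 -> '17G'
  i=37: run of 'C' x 4 -> '4C'

RLE = 7C3D7C3H17G4C


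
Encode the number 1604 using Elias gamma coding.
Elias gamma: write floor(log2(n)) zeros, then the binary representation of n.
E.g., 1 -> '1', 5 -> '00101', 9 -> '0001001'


num_bits = floor(log2(1604)) + 1 = 11
leading_zeros = num_bits - 1 = 10
binary(1604) = 11001000100

Elias gamma(1604) = '0000000000' + '11001000100' = 000000000011001000100 (21 bits)


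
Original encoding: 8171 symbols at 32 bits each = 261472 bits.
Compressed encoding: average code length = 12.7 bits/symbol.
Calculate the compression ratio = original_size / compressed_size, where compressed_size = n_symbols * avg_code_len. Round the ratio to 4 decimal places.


original_size = n_symbols * orig_bits = 8171 * 32 = 261472 bits
compressed_size = n_symbols * avg_code_len = 8171 * 12.7 = 103771.7 bits
ratio = original_size / compressed_size = 261472 / 103771.7 = 2.5197

Compression ratio = 2.5197


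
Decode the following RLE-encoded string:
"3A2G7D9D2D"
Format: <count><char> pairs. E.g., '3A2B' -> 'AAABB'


Expanding each <count><char> pair:
  3A -> 'AAA'
  2G -> 'GG'
  7D -> 'DDDDDDD'
  9D -> 'DDDDDDDDD'
  2D -> 'DD'

Decoded = AAAGGDDDDDDDDDDDDDDDDDD


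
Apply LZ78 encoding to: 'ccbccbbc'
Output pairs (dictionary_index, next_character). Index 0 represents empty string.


LZ78 encoding steps:
Dictionary: {0: ''}
Step 1: w='' (idx 0), next='c' -> output (0, 'c'), add 'c' as idx 1
Step 2: w='c' (idx 1), next='b' -> output (1, 'b'), add 'cb' as idx 2
Step 3: w='c' (idx 1), next='c' -> output (1, 'c'), add 'cc' as idx 3
Step 4: w='' (idx 0), next='b' -> output (0, 'b'), add 'b' as idx 4
Step 5: w='b' (idx 4), next='c' -> output (4, 'c'), add 'bc' as idx 5


Encoded: [(0, 'c'), (1, 'b'), (1, 'c'), (0, 'b'), (4, 'c')]


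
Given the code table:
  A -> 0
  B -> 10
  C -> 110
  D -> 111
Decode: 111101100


Decoding:
111 -> D
10 -> B
110 -> C
0 -> A


Result: DBCA


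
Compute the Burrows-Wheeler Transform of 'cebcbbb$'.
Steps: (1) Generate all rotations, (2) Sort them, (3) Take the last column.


Rotations (sorted):
  0: $cebcbbb -> last char: b
  1: b$cebcbb -> last char: b
  2: bb$cebcb -> last char: b
  3: bbb$cebc -> last char: c
  4: bcbbb$ce -> last char: e
  5: cbbb$ceb -> last char: b
  6: cebcbbb$ -> last char: $
  7: ebcbbb$c -> last char: c


BWT = bbbceb$c


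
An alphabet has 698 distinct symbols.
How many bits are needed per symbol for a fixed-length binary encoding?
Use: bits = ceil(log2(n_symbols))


log2(698) = 9.4471
Bracket: 2^9 = 512 < 698 <= 2^10 = 1024
So ceil(log2(698)) = 10

bits = ceil(log2(698)) = ceil(9.4471) = 10 bits


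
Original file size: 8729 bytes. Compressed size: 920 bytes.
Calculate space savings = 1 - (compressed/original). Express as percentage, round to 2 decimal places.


ratio = compressed/original = 920/8729 = 0.105396
savings = 1 - ratio = 1 - 0.105396 = 0.894604
as a percentage: 0.894604 * 100 = 89.46%

Space savings = 1 - 920/8729 = 89.46%


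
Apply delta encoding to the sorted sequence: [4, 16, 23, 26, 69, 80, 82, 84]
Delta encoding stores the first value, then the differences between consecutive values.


First value: 4
Deltas:
  16 - 4 = 12
  23 - 16 = 7
  26 - 23 = 3
  69 - 26 = 43
  80 - 69 = 11
  82 - 80 = 2
  84 - 82 = 2


Delta encoded: [4, 12, 7, 3, 43, 11, 2, 2]


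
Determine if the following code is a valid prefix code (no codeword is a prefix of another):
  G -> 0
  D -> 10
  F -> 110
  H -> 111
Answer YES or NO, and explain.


Checking each pair (does one codeword prefix another?):
  G='0' vs D='10': no prefix
  G='0' vs F='110': no prefix
  G='0' vs H='111': no prefix
  D='10' vs G='0': no prefix
  D='10' vs F='110': no prefix
  D='10' vs H='111': no prefix
  F='110' vs G='0': no prefix
  F='110' vs D='10': no prefix
  F='110' vs H='111': no prefix
  H='111' vs G='0': no prefix
  H='111' vs D='10': no prefix
  H='111' vs F='110': no prefix
No violation found over all pairs.

YES -- this is a valid prefix code. No codeword is a prefix of any other codeword.


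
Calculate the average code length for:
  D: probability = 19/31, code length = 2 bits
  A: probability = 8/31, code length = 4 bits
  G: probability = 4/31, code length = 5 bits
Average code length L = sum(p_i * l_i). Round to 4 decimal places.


Weighted contributions p_i * l_i:
  D: (19/31) * 2 = 38/31
  A: (8/31) * 4 = 32/31
  G: (4/31) * 5 = 20/31
Sum = (38 + 32 + 20)/31 = 90/31

L = 90/31 = 2.9032 bits/symbol


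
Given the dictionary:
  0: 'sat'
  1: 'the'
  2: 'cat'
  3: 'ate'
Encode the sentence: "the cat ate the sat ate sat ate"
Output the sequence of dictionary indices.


Look up each word in the dictionary:
  'the' -> 1
  'cat' -> 2
  'ate' -> 3
  'the' -> 1
  'sat' -> 0
  'ate' -> 3
  'sat' -> 0
  'ate' -> 3

Encoded: [1, 2, 3, 1, 0, 3, 0, 3]


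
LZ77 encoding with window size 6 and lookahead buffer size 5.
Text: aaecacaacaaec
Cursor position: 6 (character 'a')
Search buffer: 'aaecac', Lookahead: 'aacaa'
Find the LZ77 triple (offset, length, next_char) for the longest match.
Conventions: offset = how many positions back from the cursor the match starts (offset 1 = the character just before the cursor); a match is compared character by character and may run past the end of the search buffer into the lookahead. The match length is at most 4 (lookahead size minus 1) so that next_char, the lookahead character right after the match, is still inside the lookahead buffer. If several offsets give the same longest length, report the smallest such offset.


Try each offset into the search buffer:
  offset=1 (pos 5, char 'c'): match length 0
  offset=2 (pos 4, char 'a'): match length 1
  offset=3 (pos 3, char 'c'): match length 0
  offset=4 (pos 2, char 'e'): match length 0
  offset=5 (pos 1, char 'a'): match length 1
  offset=6 (pos 0, char 'a'): match length 2
Longest match has length 2 at offset 6.
next_char = character at position 6 + 2 = 8 -> 'c'

Best match: offset=6, length=2 (matching 'aa' starting at position 0)
LZ77 triple: (6, 2, 'c')


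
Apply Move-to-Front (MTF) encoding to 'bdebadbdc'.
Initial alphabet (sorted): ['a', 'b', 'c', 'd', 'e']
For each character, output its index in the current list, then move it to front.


MTF encoding:
'b': index 1 in ['a', 'b', 'c', 'd', 'e'] -> ['b', 'a', 'c', 'd', 'e']
'd': index 3 in ['b', 'a', 'c', 'd', 'e'] -> ['d', 'b', 'a', 'c', 'e']
'e': index 4 in ['d', 'b', 'a', 'c', 'e'] -> ['e', 'd', 'b', 'a', 'c']
'b': index 2 in ['e', 'd', 'b', 'a', 'c'] -> ['b', 'e', 'd', 'a', 'c']
'a': index 3 in ['b', 'e', 'd', 'a', 'c'] -> ['a', 'b', 'e', 'd', 'c']
'd': index 3 in ['a', 'b', 'e', 'd', 'c'] -> ['d', 'a', 'b', 'e', 'c']
'b': index 2 in ['d', 'a', 'b', 'e', 'c'] -> ['b', 'd', 'a', 'e', 'c']
'd': index 1 in ['b', 'd', 'a', 'e', 'c'] -> ['d', 'b', 'a', 'e', 'c']
'c': index 4 in ['d', 'b', 'a', 'e', 'c'] -> ['c', 'd', 'b', 'a', 'e']


Output: [1, 3, 4, 2, 3, 3, 2, 1, 4]


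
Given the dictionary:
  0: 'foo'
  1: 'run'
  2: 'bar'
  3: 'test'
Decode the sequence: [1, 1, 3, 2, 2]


Look up each index in the dictionary:
  1 -> 'run'
  1 -> 'run'
  3 -> 'test'
  2 -> 'bar'
  2 -> 'bar'

Decoded: "run run test bar bar"


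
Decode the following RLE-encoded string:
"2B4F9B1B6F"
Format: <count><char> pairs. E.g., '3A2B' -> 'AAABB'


Expanding each <count><char> pair:
  2B -> 'BB'
  4F -> 'FFFF'
  9B -> 'BBBBBBBBB'
  1B -> 'B'
  6F -> 'FFFFFF'

Decoded = BBFFFFBBBBBBBBBBFFFFFF


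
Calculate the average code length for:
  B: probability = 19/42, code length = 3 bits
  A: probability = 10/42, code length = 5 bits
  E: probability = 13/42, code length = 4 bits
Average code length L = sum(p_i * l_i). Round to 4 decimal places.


Weighted contributions p_i * l_i:
  B: (19/42) * 3 = 57/42
  A: (10/42) * 5 = 50/42
  E: (13/42) * 4 = 52/42
Sum = (57 + 50 + 52)/42 = 159/42

L = 159/42 = 3.7857 bits/symbol


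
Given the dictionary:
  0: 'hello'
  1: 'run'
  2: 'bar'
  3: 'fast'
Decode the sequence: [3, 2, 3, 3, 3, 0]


Look up each index in the dictionary:
  3 -> 'fast'
  2 -> 'bar'
  3 -> 'fast'
  3 -> 'fast'
  3 -> 'fast'
  0 -> 'hello'

Decoded: "fast bar fast fast fast hello"


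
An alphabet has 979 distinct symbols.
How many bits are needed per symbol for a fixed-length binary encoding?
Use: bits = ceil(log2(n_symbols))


log2(979) = 9.9352
Bracket: 2^9 = 512 < 979 <= 2^10 = 1024
So ceil(log2(979)) = 10

bits = ceil(log2(979)) = ceil(9.9352) = 10 bits


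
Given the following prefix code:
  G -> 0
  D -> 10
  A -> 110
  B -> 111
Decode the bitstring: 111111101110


Decoding step by step:
Bits 111 -> B
Bits 111 -> B
Bits 10 -> D
Bits 111 -> B
Bits 0 -> G


Decoded message: BBDBG


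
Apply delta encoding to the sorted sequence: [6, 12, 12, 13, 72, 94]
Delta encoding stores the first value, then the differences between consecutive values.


First value: 6
Deltas:
  12 - 6 = 6
  12 - 12 = 0
  13 - 12 = 1
  72 - 13 = 59
  94 - 72 = 22


Delta encoded: [6, 6, 0, 1, 59, 22]


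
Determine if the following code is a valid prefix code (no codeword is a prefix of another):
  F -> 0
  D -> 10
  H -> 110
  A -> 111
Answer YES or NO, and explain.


Checking each pair (does one codeword prefix another?):
  F='0' vs D='10': no prefix
  F='0' vs H='110': no prefix
  F='0' vs A='111': no prefix
  D='10' vs F='0': no prefix
  D='10' vs H='110': no prefix
  D='10' vs A='111': no prefix
  H='110' vs F='0': no prefix
  H='110' vs D='10': no prefix
  H='110' vs A='111': no prefix
  A='111' vs F='0': no prefix
  A='111' vs D='10': no prefix
  A='111' vs H='110': no prefix
No violation found over all pairs.

YES -- this is a valid prefix code. No codeword is a prefix of any other codeword.


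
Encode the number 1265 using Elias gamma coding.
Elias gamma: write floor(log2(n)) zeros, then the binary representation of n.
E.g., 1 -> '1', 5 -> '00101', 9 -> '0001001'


num_bits = floor(log2(1265)) + 1 = 11
leading_zeros = num_bits - 1 = 10
binary(1265) = 10011110001

Elias gamma(1265) = '0000000000' + '10011110001' = 000000000010011110001 (21 bits)


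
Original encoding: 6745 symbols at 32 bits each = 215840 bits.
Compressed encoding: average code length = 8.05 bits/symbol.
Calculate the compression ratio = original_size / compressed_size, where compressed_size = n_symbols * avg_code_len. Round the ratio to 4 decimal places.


original_size = n_symbols * orig_bits = 6745 * 32 = 215840 bits
compressed_size = n_symbols * avg_code_len = 6745 * 8.05 = 54297.25 bits
ratio = original_size / compressed_size = 215840 / 54297.25 = 3.9752

Compression ratio = 3.9752


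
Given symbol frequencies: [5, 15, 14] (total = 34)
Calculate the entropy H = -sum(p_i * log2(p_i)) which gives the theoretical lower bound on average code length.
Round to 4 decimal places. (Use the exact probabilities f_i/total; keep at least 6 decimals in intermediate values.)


Per-symbol terms -p_i * log2(p_i) with p_i = f_i/34:
  p = 5/34 = 0.147059: log2(p) = -2.765535, -p*log2(p) = 0.406696
  p = 15/34 = 0.441176: log2(p) = -1.180572, -p*log2(p) = 0.520841
  p = 14/34 = 0.411765: log2(p) = -1.280108, -p*log2(p) = 0.527103
H = 0.406696 + 0.520841 + 0.527103 = 1.454640

H = 1.4546 bits/symbol


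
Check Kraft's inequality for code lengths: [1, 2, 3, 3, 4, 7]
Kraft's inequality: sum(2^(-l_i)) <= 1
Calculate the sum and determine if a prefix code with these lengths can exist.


Sum = 2^(-1) + 2^(-2) + 2^(-3) + 2^(-3) + 2^(-4) + 2^(-7)
    = 0.5 + 0.25 + 0.125 + 0.125 + 0.0625 + 0.0078125
    = 137/128 = 1.0703125
Since 1.0703125 > 1, Kraft's inequality is NOT satisfied.
A prefix code with these lengths CANNOT exist.

Kraft sum = 1.0703125. Not satisfied.


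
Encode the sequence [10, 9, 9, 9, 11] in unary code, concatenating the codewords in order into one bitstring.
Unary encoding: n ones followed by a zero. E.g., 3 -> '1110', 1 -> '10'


Encode each number as n ones followed by a terminating 0:
  10 -> 11111111110 (11 bits)
  9 -> 1111111110 (10 bits)
  9 -> 1111111110 (10 bits)
  9 -> 1111111110 (10 bits)
  11 -> 111111111110 (12 bits)
Total length = 11 + 10 + 10 + 10 + 12 = 53 bits.

Unary([10, 9, 9, 9, 11]) = 11111111110111111111011111111101111111110111111111110 (53 bits)


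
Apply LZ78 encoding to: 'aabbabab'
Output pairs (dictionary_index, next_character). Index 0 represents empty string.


LZ78 encoding steps:
Dictionary: {0: ''}
Step 1: w='' (idx 0), next='a' -> output (0, 'a'), add 'a' as idx 1
Step 2: w='a' (idx 1), next='b' -> output (1, 'b'), add 'ab' as idx 2
Step 3: w='' (idx 0), next='b' -> output (0, 'b'), add 'b' as idx 3
Step 4: w='ab' (idx 2), next='a' -> output (2, 'a'), add 'aba' as idx 4
Step 5: w='b' (idx 3), end of input -> output (3, '')


Encoded: [(0, 'a'), (1, 'b'), (0, 'b'), (2, 'a'), (3, '')]


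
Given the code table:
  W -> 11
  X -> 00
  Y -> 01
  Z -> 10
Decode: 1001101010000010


Decoding:
10 -> Z
01 -> Y
10 -> Z
10 -> Z
10 -> Z
00 -> X
00 -> X
10 -> Z


Result: ZYZZZXXZ


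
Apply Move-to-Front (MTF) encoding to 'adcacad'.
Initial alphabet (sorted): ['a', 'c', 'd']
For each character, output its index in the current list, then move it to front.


MTF encoding:
'a': index 0 in ['a', 'c', 'd'] -> ['a', 'c', 'd']
'd': index 2 in ['a', 'c', 'd'] -> ['d', 'a', 'c']
'c': index 2 in ['d', 'a', 'c'] -> ['c', 'd', 'a']
'a': index 2 in ['c', 'd', 'a'] -> ['a', 'c', 'd']
'c': index 1 in ['a', 'c', 'd'] -> ['c', 'a', 'd']
'a': index 1 in ['c', 'a', 'd'] -> ['a', 'c', 'd']
'd': index 2 in ['a', 'c', 'd'] -> ['d', 'a', 'c']


Output: [0, 2, 2, 2, 1, 1, 2]


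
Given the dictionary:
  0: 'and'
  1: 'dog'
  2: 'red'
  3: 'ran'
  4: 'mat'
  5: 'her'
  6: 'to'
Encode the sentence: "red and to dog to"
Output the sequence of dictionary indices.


Look up each word in the dictionary:
  'red' -> 2
  'and' -> 0
  'to' -> 6
  'dog' -> 1
  'to' -> 6

Encoded: [2, 0, 6, 1, 6]


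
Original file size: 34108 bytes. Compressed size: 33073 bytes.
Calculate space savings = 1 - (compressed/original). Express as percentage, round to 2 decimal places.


ratio = compressed/original = 33073/34108 = 0.969655
savings = 1 - ratio = 1 - 0.969655 = 0.030345
as a percentage: 0.030345 * 100 = 3.03%

Space savings = 1 - 33073/34108 = 3.03%


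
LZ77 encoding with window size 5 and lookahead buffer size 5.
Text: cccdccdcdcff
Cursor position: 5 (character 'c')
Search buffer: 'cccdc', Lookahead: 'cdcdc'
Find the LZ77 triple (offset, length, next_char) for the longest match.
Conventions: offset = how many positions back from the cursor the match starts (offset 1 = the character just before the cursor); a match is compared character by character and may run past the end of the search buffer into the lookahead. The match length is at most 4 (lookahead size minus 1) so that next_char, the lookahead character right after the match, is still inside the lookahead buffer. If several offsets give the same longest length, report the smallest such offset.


Try each offset into the search buffer:
  offset=1 (pos 4, char 'c'): match length 1
  offset=2 (pos 3, char 'd'): match length 0
  offset=3 (pos 2, char 'c'): match length 3
  offset=4 (pos 1, char 'c'): match length 1
  offset=5 (pos 0, char 'c'): match length 1
Longest match has length 3 at offset 3.
next_char = character at position 5 + 3 = 8 -> 'd'

Best match: offset=3, length=3 (matching 'cdc' starting at position 2)
LZ77 triple: (3, 3, 'd')


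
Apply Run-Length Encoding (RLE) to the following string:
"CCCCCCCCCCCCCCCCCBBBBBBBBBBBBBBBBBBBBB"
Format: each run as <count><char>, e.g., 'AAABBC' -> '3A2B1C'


Scanning runs left to right:
  i=0: run of 'C' x 17 -> '17C'
  i=17: run of 'B' x 21 -> '21B'

RLE = 17C21B


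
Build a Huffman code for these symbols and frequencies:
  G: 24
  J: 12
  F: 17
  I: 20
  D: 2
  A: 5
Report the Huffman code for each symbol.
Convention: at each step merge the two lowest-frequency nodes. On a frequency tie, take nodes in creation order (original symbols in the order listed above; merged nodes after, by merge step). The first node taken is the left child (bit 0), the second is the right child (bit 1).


Huffman tree construction:
Step 1: Merge D(2) + A(5) = 7
Step 2: Merge (D+A)(7) + J(12) = 19
Step 3: Merge F(17) + ((D+A)+J)(19) = 36
Step 4: Merge I(20) + G(24) = 44
Step 5: Merge (F+((D+A)+J))(36) + (I+G)(44) = 80
Read each symbol's code off the tree from the root (left child = 0, right child = 1).

Codes:
  G: 11 (length 2)
  J: 011 (length 3)
  F: 00 (length 2)
  I: 10 (length 2)
  D: 0100 (length 4)
  A: 0101 (length 4)
Average code length: 186/80 = 2.3250 bits/symbol


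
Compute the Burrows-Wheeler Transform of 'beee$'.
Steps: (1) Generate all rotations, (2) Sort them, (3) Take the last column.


Rotations (sorted):
  0: $beee -> last char: e
  1: beee$ -> last char: $
  2: e$bee -> last char: e
  3: ee$be -> last char: e
  4: eee$b -> last char: b


BWT = e$eeb


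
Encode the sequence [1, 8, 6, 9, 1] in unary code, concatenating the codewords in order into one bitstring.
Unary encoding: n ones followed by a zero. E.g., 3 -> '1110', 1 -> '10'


Encode each number as n ones followed by a terminating 0:
  1 -> 10 (2 bits)
  8 -> 111111110 (9 bits)
  6 -> 1111110 (7 bits)
  9 -> 1111111110 (10 bits)
  1 -> 10 (2 bits)
Total length = 2 + 9 + 7 + 10 + 2 = 30 bits.

Unary([1, 8, 6, 9, 1]) = 101111111101111110111111111010 (30 bits)


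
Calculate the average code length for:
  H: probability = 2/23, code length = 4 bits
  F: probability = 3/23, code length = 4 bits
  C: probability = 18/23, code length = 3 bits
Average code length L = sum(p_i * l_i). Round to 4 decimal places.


Weighted contributions p_i * l_i:
  H: (2/23) * 4 = 8/23
  F: (3/23) * 4 = 12/23
  C: (18/23) * 3 = 54/23
Sum = (8 + 12 + 54)/23 = 74/23

L = 74/23 = 3.2174 bits/symbol


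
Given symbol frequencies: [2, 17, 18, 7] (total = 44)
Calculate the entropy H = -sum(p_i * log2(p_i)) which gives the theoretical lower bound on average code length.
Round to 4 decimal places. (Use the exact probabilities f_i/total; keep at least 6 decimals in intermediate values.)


Per-symbol terms -p_i * log2(p_i) with p_i = f_i/44:
  p = 2/44 = 0.045455: log2(p) = -4.459432, -p*log2(p) = 0.202701
  p = 17/44 = 0.386364: log2(p) = -1.371969, -p*log2(p) = 0.530079
  p = 18/44 = 0.409091: log2(p) = -1.289507, -p*log2(p) = 0.527525
  p = 7/44 = 0.159091: log2(p) = -2.652077, -p*log2(p) = 0.421921
H = 0.202701 + 0.530079 + 0.527525 + 0.421921 = 1.682226

H = 1.6822 bits/symbol


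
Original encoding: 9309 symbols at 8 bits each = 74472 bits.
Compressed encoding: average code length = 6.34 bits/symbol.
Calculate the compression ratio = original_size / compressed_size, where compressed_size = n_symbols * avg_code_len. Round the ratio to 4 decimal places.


original_size = n_symbols * orig_bits = 9309 * 8 = 74472 bits
compressed_size = n_symbols * avg_code_len = 9309 * 6.34 = 59019.06 bits
ratio = original_size / compressed_size = 74472 / 59019.06 = 1.2618

Compression ratio = 1.2618


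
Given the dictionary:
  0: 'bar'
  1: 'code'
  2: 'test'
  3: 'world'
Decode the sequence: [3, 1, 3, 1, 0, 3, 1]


Look up each index in the dictionary:
  3 -> 'world'
  1 -> 'code'
  3 -> 'world'
  1 -> 'code'
  0 -> 'bar'
  3 -> 'world'
  1 -> 'code'

Decoded: "world code world code bar world code"


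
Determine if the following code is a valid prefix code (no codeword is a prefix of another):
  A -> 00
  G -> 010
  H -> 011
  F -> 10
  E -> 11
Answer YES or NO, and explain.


Checking each pair (does one codeword prefix another?):
  A='00' vs G='010': no prefix
  A='00' vs H='011': no prefix
  A='00' vs F='10': no prefix
  A='00' vs E='11': no prefix
  G='010' vs A='00': no prefix
  G='010' vs H='011': no prefix
  G='010' vs F='10': no prefix
  G='010' vs E='11': no prefix
  H='011' vs A='00': no prefix
  H='011' vs G='010': no prefix
  H='011' vs F='10': no prefix
  H='011' vs E='11': no prefix
  F='10' vs A='00': no prefix
  F='10' vs G='010': no prefix
  F='10' vs H='011': no prefix
  F='10' vs E='11': no prefix
  E='11' vs A='00': no prefix
  E='11' vs G='010': no prefix
  E='11' vs H='011': no prefix
  E='11' vs F='10': no prefix
No violation found over all pairs.

YES -- this is a valid prefix code. No codeword is a prefix of any other codeword.


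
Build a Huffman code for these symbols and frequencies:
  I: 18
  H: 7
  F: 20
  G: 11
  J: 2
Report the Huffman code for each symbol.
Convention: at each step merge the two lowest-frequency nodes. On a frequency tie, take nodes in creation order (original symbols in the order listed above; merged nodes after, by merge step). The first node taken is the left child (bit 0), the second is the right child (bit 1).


Huffman tree construction:
Step 1: Merge J(2) + H(7) = 9
Step 2: Merge (J+H)(9) + G(11) = 20
Step 3: Merge I(18) + F(20) = 38
Step 4: Merge ((J+H)+G)(20) + (I+F)(38) = 58
Read each symbol's code off the tree from the root (left child = 0, right child = 1).

Codes:
  I: 10 (length 2)
  H: 001 (length 3)
  F: 11 (length 2)
  G: 01 (length 2)
  J: 000 (length 3)
Average code length: 125/58 = 2.1552 bits/symbol


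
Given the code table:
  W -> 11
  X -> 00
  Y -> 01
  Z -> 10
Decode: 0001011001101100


Decoding:
00 -> X
01 -> Y
01 -> Y
10 -> Z
01 -> Y
10 -> Z
11 -> W
00 -> X


Result: XYYZYZWX


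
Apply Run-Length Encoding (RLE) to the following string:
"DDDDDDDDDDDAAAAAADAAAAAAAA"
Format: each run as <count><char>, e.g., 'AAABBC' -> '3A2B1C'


Scanning runs left to right:
  i=0: run of 'D' x 11 -> '11D'
  i=11: run of 'A' x 6 -> '6A'
  i=17: run of 'D' x 1 -> '1D'
  i=18: run of 'A' x 8 -> '8A'

RLE = 11D6A1D8A


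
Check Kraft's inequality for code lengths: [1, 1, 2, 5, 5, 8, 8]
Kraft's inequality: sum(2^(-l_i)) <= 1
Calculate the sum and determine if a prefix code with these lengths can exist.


Sum = 2^(-1) + 2^(-1) + 2^(-2) + 2^(-5) + 2^(-5) + 2^(-8) + 2^(-8)
    = 0.5 + 0.5 + 0.25 + 0.03125 + 0.03125 + 0.00390625 + 0.00390625
    = 338/256 = 1.3203125
Since 1.3203125 > 1, Kraft's inequality is NOT satisfied.
A prefix code with these lengths CANNOT exist.

Kraft sum = 1.3203125. Not satisfied.


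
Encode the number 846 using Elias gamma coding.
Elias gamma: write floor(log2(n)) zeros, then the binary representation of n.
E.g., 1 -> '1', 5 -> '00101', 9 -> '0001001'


num_bits = floor(log2(846)) + 1 = 10
leading_zeros = num_bits - 1 = 9
binary(846) = 1101001110

Elias gamma(846) = '000000000' + '1101001110' = 0000000001101001110 (19 bits)


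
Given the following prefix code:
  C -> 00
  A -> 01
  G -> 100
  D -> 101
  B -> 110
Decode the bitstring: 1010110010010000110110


Decoding step by step:
Bits 101 -> D
Bits 01 -> A
Bits 100 -> G
Bits 100 -> G
Bits 100 -> G
Bits 00 -> C
Bits 110 -> B
Bits 110 -> B


Decoded message: DAGGGCBB


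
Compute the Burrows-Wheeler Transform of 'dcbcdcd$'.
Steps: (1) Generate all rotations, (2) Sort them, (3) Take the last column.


Rotations (sorted):
  0: $dcbcdcd -> last char: d
  1: bcdcd$dc -> last char: c
  2: cbcdcd$d -> last char: d
  3: cd$dcbcd -> last char: d
  4: cdcd$dcb -> last char: b
  5: d$dcbcdc -> last char: c
  6: dcbcdcd$ -> last char: $
  7: dcd$dcbc -> last char: c


BWT = dcddbc$c


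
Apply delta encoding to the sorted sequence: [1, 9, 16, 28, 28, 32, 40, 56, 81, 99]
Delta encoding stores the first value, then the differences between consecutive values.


First value: 1
Deltas:
  9 - 1 = 8
  16 - 9 = 7
  28 - 16 = 12
  28 - 28 = 0
  32 - 28 = 4
  40 - 32 = 8
  56 - 40 = 16
  81 - 56 = 25
  99 - 81 = 18


Delta encoded: [1, 8, 7, 12, 0, 4, 8, 16, 25, 18]


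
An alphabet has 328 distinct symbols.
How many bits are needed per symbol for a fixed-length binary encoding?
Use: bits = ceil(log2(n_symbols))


log2(328) = 8.3576
Bracket: 2^8 = 256 < 328 <= 2^9 = 512
So ceil(log2(328)) = 9

bits = ceil(log2(328)) = ceil(8.3576) = 9 bits


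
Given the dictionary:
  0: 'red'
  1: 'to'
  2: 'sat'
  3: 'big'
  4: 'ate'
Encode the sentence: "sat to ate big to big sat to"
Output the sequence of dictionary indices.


Look up each word in the dictionary:
  'sat' -> 2
  'to' -> 1
  'ate' -> 4
  'big' -> 3
  'to' -> 1
  'big' -> 3
  'sat' -> 2
  'to' -> 1

Encoded: [2, 1, 4, 3, 1, 3, 2, 1]


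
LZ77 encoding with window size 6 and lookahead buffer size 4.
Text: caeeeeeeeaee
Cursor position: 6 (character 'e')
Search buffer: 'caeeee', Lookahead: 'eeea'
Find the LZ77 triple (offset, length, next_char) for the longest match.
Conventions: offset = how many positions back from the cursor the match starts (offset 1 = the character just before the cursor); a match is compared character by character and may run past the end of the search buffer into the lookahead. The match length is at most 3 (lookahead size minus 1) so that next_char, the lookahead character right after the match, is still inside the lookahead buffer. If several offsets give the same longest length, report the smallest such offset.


Try each offset into the search buffer:
  offset=1 (pos 5, char 'e'): match length 3
  offset=2 (pos 4, char 'e'): match length 3
  offset=3 (pos 3, char 'e'): match length 3
  offset=4 (pos 2, char 'e'): match length 3
  offset=5 (pos 1, char 'a'): match length 0
  offset=6 (pos 0, char 'c'): match length 0
Longest match has length 3, found at offsets 1, 2, 3, 4; take the smallest, offset 1.
next_char = character at position 6 + 3 = 9 -> 'a'

Best match: offset=1, length=3 (matching 'eee' starting at position 5)
LZ77 triple: (1, 3, 'a')


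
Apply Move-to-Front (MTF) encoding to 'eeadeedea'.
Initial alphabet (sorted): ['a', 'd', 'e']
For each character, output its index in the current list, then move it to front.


MTF encoding:
'e': index 2 in ['a', 'd', 'e'] -> ['e', 'a', 'd']
'e': index 0 in ['e', 'a', 'd'] -> ['e', 'a', 'd']
'a': index 1 in ['e', 'a', 'd'] -> ['a', 'e', 'd']
'd': index 2 in ['a', 'e', 'd'] -> ['d', 'a', 'e']
'e': index 2 in ['d', 'a', 'e'] -> ['e', 'd', 'a']
'e': index 0 in ['e', 'd', 'a'] -> ['e', 'd', 'a']
'd': index 1 in ['e', 'd', 'a'] -> ['d', 'e', 'a']
'e': index 1 in ['d', 'e', 'a'] -> ['e', 'd', 'a']
'a': index 2 in ['e', 'd', 'a'] -> ['a', 'e', 'd']


Output: [2, 0, 1, 2, 2, 0, 1, 1, 2]


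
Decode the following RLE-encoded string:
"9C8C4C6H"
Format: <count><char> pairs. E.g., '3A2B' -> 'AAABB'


Expanding each <count><char> pair:
  9C -> 'CCCCCCCCC'
  8C -> 'CCCCCCCC'
  4C -> 'CCCC'
  6H -> 'HHHHHH'

Decoded = CCCCCCCCCCCCCCCCCCCCCHHHHHH


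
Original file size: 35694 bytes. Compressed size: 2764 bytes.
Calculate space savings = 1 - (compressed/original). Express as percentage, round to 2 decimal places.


ratio = compressed/original = 2764/35694 = 0.077436
savings = 1 - ratio = 1 - 0.077436 = 0.922564
as a percentage: 0.922564 * 100 = 92.26%

Space savings = 1 - 2764/35694 = 92.26%


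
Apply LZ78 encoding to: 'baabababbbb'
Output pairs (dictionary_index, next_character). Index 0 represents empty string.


LZ78 encoding steps:
Dictionary: {0: ''}
Step 1: w='' (idx 0), next='b' -> output (0, 'b'), add 'b' as idx 1
Step 2: w='' (idx 0), next='a' -> output (0, 'a'), add 'a' as idx 2
Step 3: w='a' (idx 2), next='b' -> output (2, 'b'), add 'ab' as idx 3
Step 4: w='ab' (idx 3), next='a' -> output (3, 'a'), add 'aba' as idx 4
Step 5: w='b' (idx 1), next='b' -> output (1, 'b'), add 'bb' as idx 5
Step 6: w='bb' (idx 5), end of input -> output (5, '')


Encoded: [(0, 'b'), (0, 'a'), (2, 'b'), (3, 'a'), (1, 'b'), (5, '')]
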